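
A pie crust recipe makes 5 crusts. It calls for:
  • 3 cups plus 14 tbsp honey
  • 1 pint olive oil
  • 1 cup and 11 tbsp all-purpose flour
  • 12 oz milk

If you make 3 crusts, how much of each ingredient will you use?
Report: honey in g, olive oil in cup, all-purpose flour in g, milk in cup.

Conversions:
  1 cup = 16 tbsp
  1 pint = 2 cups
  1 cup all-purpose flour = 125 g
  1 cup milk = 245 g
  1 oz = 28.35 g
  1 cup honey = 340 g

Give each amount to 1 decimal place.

Scaling factor: 3/5 = 0.6.
honey: (3 cup + 14 tbsp = 3.875 cup) × 3/5 × 340 g/cup = 790.5 g
olive oil: 1 pint × 3/5 × 2 cup/pint = 1.2 cup
all-purpose flour: (1 cup + 11 tbsp = 1.6875 cup) × 3/5 × 125 g/cup ≈ 126.6 g
milk: 12 oz × 3/5 × 28.35 g/oz ÷ 245 g/cup ≈ 0.8 cup

honey: 790.5 g; olive oil: 1.2 cup; all-purpose flour: 126.6 g; milk: 0.8 cup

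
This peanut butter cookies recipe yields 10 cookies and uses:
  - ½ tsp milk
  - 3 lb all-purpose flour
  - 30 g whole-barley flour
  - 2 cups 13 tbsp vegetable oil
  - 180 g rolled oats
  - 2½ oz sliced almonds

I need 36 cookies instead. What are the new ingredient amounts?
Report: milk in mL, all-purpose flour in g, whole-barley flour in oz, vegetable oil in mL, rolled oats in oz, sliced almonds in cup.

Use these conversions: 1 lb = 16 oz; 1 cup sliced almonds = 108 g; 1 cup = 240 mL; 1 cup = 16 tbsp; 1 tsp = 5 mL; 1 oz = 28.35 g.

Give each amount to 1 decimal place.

Scaling factor: 36/10 = 18/5 = 3.6.
milk: 0.5 tsp × 18/5 × 5 mL/tsp = 9.0 mL
all-purpose flour: 3 lb × 18/5 × 16 oz/lb × 28.35 g/oz ≈ 4898.9 g
whole-barley flour: 30 g × 18/5 ÷ 28.35 g/oz ≈ 3.8 oz
vegetable oil: (2 cup + 13 tbsp = 2.8125 cup) × 18/5 × 240 mL/cup = 2430.0 mL
rolled oats: 180 g × 18/5 ÷ 28.35 g/oz ≈ 22.9 oz
sliced almonds: 2.5 oz × 18/5 × 28.35 g/oz ÷ 108 g/cup ≈ 2.4 cup

milk: 9.0 mL; all-purpose flour: 4898.9 g; whole-barley flour: 3.8 oz; vegetable oil: 2430.0 mL; rolled oats: 22.9 oz; sliced almonds: 2.4 cup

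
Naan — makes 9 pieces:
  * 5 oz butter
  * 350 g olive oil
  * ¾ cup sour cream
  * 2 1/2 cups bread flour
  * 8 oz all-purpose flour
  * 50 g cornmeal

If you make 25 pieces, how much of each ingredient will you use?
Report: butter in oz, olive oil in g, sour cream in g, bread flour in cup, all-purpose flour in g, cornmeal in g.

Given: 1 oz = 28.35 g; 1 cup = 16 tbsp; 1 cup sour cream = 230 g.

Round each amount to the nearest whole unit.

Scaling factor: 25/9.
butter: 5 oz × 25/9 ≈ 14 oz
olive oil: 350 g × 25/9 ≈ 972 g
sour cream: 0.75 cup × 25/9 × 230 g/cup ≈ 479 g
bread flour: 2.5 cup × 25/9 ≈ 7 cup
all-purpose flour: 8 oz × 25/9 × 28.35 g/oz = 630 g
cornmeal: 50 g × 25/9 ≈ 139 g

butter: 14 oz; olive oil: 972 g; sour cream: 479 g; bread flour: 7 cup; all-purpose flour: 630 g; cornmeal: 139 g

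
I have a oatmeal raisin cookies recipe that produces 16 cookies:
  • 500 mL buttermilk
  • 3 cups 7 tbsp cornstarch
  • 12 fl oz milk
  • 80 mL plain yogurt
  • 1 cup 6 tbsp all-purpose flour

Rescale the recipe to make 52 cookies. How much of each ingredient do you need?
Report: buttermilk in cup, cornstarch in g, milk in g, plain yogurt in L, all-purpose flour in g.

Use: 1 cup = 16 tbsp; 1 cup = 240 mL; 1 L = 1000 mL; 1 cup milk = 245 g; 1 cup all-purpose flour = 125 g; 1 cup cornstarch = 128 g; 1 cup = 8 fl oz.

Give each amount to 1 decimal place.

Scaling factor: 52/16 = 13/4 = 3.25.
buttermilk: 500 mL × 13/4 ÷ 240 mL/cup ≈ 6.8 cup
cornstarch: (3 cup + 7 tbsp = 3.4375 cup) × 13/4 × 128 g/cup = 1430.0 g
milk: 12 fl oz × 13/4 ÷ 8 fl oz/cup × 245 g/cup ≈ 1194.4 g
plain yogurt: 80 mL × 13/4 ÷ 1000 mL/L ≈ 0.3 L
all-purpose flour: (1 cup + 6 tbsp = 1.375 cup) × 13/4 × 125 g/cup ≈ 558.6 g

buttermilk: 6.8 cup; cornstarch: 1430.0 g; milk: 1194.4 g; plain yogurt: 0.3 L; all-purpose flour: 558.6 g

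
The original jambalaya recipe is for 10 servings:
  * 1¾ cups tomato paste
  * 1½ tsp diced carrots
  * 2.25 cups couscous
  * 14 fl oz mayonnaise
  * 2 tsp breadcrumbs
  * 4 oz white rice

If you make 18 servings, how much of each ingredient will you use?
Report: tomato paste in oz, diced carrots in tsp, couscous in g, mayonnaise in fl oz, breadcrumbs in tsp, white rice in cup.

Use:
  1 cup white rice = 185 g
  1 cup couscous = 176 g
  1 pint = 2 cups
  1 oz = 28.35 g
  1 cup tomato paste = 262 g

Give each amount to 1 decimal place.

Scaling factor: 18/10 = 9/5 = 1.8.
tomato paste: 1.75 cup × 9/5 × 262 g/cup ÷ 28.35 g/oz ≈ 29.1 oz
diced carrots: 1.5 tsp × 9/5 = 2.7 tsp
couscous: 2.25 cup × 9/5 × 176 g/cup = 712.8 g
mayonnaise: 14 fl oz × 9/5 = 25.2 fl oz
breadcrumbs: 2 tsp × 9/5 = 3.6 tsp
white rice: 4 oz × 9/5 × 28.35 g/oz ÷ 185 g/cup ≈ 1.1 cup

tomato paste: 29.1 oz; diced carrots: 2.7 tsp; couscous: 712.8 g; mayonnaise: 25.2 fl oz; breadcrumbs: 3.6 tsp; white rice: 1.1 cup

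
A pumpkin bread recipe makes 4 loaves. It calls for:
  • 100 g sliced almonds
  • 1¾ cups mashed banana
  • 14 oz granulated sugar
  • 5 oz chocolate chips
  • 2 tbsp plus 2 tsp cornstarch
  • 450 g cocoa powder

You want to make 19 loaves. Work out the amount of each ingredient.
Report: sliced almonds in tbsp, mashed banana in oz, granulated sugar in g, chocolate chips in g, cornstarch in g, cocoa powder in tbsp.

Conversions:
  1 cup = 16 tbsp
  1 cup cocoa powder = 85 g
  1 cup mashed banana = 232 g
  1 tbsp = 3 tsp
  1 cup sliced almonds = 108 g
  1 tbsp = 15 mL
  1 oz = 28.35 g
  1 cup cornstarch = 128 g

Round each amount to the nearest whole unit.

Scaling factor: 19/4 = 4.75.
sliced almonds: 100 g × 19/4 ÷ 108 g/cup × 16 tbsp/cup ≈ 70 tbsp
mashed banana: 1.75 cup × 19/4 × 232 g/cup ÷ 28.35 g/oz ≈ 68 oz
granulated sugar: 14 oz × 19/4 × 28.35 g/oz ≈ 1885 g
chocolate chips: 5 oz × 19/4 × 28.35 g/oz ≈ 673 g
cornstarch: (2 tbsp + 2 tsp = 8/3 tbsp) × 19/4 ÷ 16 tbsp/cup × 128 g/cup ≈ 101 g
cocoa powder: 450 g × 19/4 ÷ 85 g/cup × 16 tbsp/cup ≈ 402 tbsp

sliced almonds: 70 tbsp; mashed banana: 68 oz; granulated sugar: 1885 g; chocolate chips: 673 g; cornstarch: 101 g; cocoa powder: 402 tbsp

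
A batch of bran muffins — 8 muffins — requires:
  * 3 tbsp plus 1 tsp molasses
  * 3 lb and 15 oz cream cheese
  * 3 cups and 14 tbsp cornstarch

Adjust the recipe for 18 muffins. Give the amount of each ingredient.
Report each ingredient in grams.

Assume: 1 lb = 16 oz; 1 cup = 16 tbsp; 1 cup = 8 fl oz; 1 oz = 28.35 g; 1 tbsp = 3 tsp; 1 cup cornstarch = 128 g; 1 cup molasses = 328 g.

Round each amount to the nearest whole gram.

molasses: 154 g; cream cheese: 4019 g; cornstarch: 1116 g

Scaling factor: 18/8 = 9/4 = 2.25.
molasses: (3 tbsp + 1 tsp = 10/3 tbsp) × 9/4 ÷ 16 tbsp/cup × 328 g/cup ≈ 154 g
cream cheese: (3 lb + 15 oz = 3.9375 lb) × 9/4 × 16 oz/lb × 28.35 g/oz ≈ 4019 g
cornstarch: (3 cup + 14 tbsp = 3.875 cup) × 9/4 × 128 g/cup = 1116 g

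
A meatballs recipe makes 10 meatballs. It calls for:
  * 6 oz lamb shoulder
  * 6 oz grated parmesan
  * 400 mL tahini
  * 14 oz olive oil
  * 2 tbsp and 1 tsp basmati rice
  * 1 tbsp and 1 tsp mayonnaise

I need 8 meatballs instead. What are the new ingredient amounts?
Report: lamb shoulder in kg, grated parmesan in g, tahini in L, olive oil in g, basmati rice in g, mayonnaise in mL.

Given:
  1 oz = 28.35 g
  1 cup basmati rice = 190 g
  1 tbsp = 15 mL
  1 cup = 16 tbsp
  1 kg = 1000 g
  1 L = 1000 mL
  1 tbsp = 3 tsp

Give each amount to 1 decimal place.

lamb shoulder: 0.1 kg; grated parmesan: 136.1 g; tahini: 0.3 L; olive oil: 317.5 g; basmati rice: 22.2 g; mayonnaise: 16.0 mL

Scaling factor: 8/10 = 4/5 = 0.8.
lamb shoulder: 6 oz × 4/5 × 28.35 g/oz ÷ 1000 g/kg ≈ 0.1 kg
grated parmesan: 6 oz × 4/5 × 28.35 g/oz ≈ 136.1 g
tahini: 400 mL × 4/5 ÷ 1000 mL/L ≈ 0.3 L
olive oil: 14 oz × 4/5 × 28.35 g/oz ≈ 317.5 g
basmati rice: (2 tbsp + 1 tsp = 7/3 tbsp) × 4/5 ÷ 16 tbsp/cup × 190 g/cup ≈ 22.2 g
mayonnaise: (1 tbsp + 1 tsp = 4/3 tbsp) × 4/5 × 15 mL/tbsp = 16.0 mL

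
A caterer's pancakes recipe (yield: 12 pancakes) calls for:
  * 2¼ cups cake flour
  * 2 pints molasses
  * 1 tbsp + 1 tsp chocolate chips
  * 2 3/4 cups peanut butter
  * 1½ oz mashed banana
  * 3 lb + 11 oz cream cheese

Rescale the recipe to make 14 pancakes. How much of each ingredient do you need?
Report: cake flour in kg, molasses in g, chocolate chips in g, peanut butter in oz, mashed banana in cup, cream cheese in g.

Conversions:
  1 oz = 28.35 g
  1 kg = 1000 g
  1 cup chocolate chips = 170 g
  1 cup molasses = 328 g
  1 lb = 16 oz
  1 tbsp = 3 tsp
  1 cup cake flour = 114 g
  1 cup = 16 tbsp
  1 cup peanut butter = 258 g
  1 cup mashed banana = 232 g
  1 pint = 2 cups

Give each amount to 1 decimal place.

Scaling factor: 14/12 = 7/6.
cake flour: 2.25 cup × 7/6 × 114 g/cup ÷ 1000 g/kg ≈ 0.3 kg
molasses: 2 pint × 7/6 × 2 cup/pint × 328 g/cup ≈ 1530.7 g
chocolate chips: (1 tbsp + 1 tsp = 4/3 tbsp) × 7/6 ÷ 16 tbsp/cup × 170 g/cup ≈ 16.5 g
peanut butter: 2.75 cup × 7/6 × 258 g/cup ÷ 28.35 g/oz ≈ 29.2 oz
mashed banana: 1.5 oz × 7/6 × 28.35 g/oz ÷ 232 g/cup ≈ 0.2 cup
cream cheese: (3 lb + 11 oz = 3.6875 lb) × 7/6 × 16 oz/lb × 28.35 g/oz ≈ 1951.4 g

cake flour: 0.3 kg; molasses: 1530.7 g; chocolate chips: 16.5 g; peanut butter: 29.2 oz; mashed banana: 0.2 cup; cream cheese: 1951.4 g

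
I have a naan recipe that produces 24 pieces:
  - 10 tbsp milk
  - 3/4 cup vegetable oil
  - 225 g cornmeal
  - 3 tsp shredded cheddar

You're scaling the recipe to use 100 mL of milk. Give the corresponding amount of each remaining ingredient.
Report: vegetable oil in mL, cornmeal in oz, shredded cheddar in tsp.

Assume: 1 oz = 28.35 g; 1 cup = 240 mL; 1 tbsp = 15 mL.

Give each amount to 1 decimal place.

The original recipe has 150 mL of milk, so the scaling factor is 100 ÷ 150 = 2/3.
vegetable oil: 0.75 cup × 2/3 × 240 mL/cup = 120.0 mL
cornmeal: 225 g × 2/3 ÷ 28.35 g/oz ≈ 5.3 oz
shredded cheddar: 3 tsp × 2/3 = 2.0 tsp

vegetable oil: 120.0 mL; cornmeal: 5.3 oz; shredded cheddar: 2.0 tsp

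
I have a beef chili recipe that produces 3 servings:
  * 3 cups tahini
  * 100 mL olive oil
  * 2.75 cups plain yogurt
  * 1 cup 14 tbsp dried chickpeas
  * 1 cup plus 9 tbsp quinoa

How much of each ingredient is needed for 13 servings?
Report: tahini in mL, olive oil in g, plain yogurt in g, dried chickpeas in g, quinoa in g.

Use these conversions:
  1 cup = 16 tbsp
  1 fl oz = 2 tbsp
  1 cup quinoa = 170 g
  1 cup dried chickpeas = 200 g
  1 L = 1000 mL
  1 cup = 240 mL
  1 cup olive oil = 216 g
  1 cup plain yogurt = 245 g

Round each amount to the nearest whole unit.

Scaling factor: 13/3.
tahini: 3 cup × 13/3 × 240 mL/cup = 3120 mL
olive oil: 100 mL × 13/3 ÷ 240 mL/cup × 216 g/cup = 390 g
plain yogurt: 2.75 cup × 13/3 × 245 g/cup ≈ 2920 g
dried chickpeas: (1 cup + 14 tbsp = 1.875 cup) × 13/3 × 200 g/cup = 1625 g
quinoa: (1 cup + 9 tbsp = 1.5625 cup) × 13/3 × 170 g/cup ≈ 1151 g

tahini: 3120 mL; olive oil: 390 g; plain yogurt: 2920 g; dried chickpeas: 1625 g; quinoa: 1151 g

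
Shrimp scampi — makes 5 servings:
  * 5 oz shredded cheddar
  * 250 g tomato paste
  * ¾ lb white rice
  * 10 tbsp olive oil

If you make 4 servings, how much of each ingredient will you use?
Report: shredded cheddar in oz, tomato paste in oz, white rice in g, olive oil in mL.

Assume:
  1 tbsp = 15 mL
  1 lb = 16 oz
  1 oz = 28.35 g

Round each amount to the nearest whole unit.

shredded cheddar: 4 oz; tomato paste: 7 oz; white rice: 272 g; olive oil: 120 mL

Scaling factor: 4/5 = 0.8.
shredded cheddar: 5 oz × 4/5 = 4 oz
tomato paste: 250 g × 4/5 ÷ 28.35 g/oz ≈ 7 oz
white rice: 0.75 lb × 4/5 × 16 oz/lb × 28.35 g/oz ≈ 272 g
olive oil: 10 tbsp × 4/5 × 15 mL/tbsp = 120 mL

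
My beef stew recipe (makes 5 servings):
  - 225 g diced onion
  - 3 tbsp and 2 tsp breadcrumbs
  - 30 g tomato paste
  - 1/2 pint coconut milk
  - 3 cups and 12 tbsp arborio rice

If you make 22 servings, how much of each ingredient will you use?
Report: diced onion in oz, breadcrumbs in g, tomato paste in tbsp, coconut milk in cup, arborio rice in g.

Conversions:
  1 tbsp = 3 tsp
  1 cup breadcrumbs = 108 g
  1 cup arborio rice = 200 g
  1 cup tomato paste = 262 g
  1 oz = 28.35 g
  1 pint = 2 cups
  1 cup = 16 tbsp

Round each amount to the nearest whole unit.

Scaling factor: 22/5 = 4.4.
diced onion: 225 g × 22/5 ÷ 28.35 g/oz ≈ 35 oz
breadcrumbs: (3 tbsp + 2 tsp = 11/3 tbsp) × 22/5 ÷ 16 tbsp/cup × 108 g/cup ≈ 109 g
tomato paste: 30 g × 22/5 ÷ 262 g/cup × 16 tbsp/cup ≈ 8 tbsp
coconut milk: 0.5 pint × 22/5 × 2 cup/pint ≈ 4 cup
arborio rice: (3 cup + 12 tbsp = 3.75 cup) × 22/5 × 200 g/cup = 3300 g

diced onion: 35 oz; breadcrumbs: 109 g; tomato paste: 8 tbsp; coconut milk: 4 cup; arborio rice: 3300 g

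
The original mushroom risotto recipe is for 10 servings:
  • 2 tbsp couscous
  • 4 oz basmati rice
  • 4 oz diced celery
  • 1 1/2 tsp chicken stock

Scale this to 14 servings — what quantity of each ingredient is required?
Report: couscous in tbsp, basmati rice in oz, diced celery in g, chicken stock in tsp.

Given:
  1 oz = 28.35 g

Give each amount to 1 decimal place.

Scaling factor: 14/10 = 7/5 = 1.4.
couscous: 2 tbsp × 7/5 = 2.8 tbsp
basmati rice: 4 oz × 7/5 = 5.6 oz
diced celery: 4 oz × 7/5 × 28.35 g/oz ≈ 158.8 g
chicken stock: 1.5 tsp × 7/5 = 2.1 tsp

couscous: 2.8 tbsp; basmati rice: 5.6 oz; diced celery: 158.8 g; chicken stock: 2.1 tsp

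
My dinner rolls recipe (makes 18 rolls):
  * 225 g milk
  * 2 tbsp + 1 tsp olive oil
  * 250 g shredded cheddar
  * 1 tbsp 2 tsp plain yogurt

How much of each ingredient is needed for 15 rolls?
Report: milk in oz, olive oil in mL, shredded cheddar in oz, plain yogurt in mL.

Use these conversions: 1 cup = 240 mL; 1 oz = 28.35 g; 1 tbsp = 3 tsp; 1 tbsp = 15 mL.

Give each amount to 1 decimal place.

milk: 6.6 oz; olive oil: 29.2 mL; shredded cheddar: 7.3 oz; plain yogurt: 20.8 mL

Scaling factor: 15/18 = 5/6.
milk: 225 g × 5/6 ÷ 28.35 g/oz ≈ 6.6 oz
olive oil: (2 tbsp + 1 tsp = 7/3 tbsp) × 5/6 × 15 mL/tbsp ≈ 29.2 mL
shredded cheddar: 250 g × 5/6 ÷ 28.35 g/oz ≈ 7.3 oz
plain yogurt: (1 tbsp + 2 tsp = 5/3 tbsp) × 5/6 × 15 mL/tbsp ≈ 20.8 mL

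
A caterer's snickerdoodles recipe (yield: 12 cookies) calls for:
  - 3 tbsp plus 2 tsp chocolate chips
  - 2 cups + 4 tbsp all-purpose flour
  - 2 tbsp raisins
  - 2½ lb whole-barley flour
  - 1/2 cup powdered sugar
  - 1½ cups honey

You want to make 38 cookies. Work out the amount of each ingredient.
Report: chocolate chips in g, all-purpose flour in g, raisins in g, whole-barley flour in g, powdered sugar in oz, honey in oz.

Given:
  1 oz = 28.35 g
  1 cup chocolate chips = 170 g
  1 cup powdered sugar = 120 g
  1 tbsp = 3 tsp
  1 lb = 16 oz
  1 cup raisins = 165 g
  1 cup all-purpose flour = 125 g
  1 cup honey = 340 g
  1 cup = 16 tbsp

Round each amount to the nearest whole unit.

chocolate chips: 123 g; all-purpose flour: 891 g; raisins: 65 g; whole-barley flour: 3591 g; powdered sugar: 7 oz; honey: 57 oz

Scaling factor: 38/12 = 19/6.
chocolate chips: (3 tbsp + 2 tsp = 11/3 tbsp) × 19/6 ÷ 16 tbsp/cup × 170 g/cup ≈ 123 g
all-purpose flour: (2 cup + 4 tbsp = 2.25 cup) × 19/6 × 125 g/cup ≈ 891 g
raisins: 2 tbsp × 19/6 ÷ 16 tbsp/cup × 165 g/cup ≈ 65 g
whole-barley flour: 2.5 lb × 19/6 × 16 oz/lb × 28.35 g/oz = 3591 g
powdered sugar: 0.5 cup × 19/6 × 120 g/cup ÷ 28.35 g/oz ≈ 7 oz
honey: 1.5 cup × 19/6 × 340 g/cup ÷ 28.35 g/oz ≈ 57 oz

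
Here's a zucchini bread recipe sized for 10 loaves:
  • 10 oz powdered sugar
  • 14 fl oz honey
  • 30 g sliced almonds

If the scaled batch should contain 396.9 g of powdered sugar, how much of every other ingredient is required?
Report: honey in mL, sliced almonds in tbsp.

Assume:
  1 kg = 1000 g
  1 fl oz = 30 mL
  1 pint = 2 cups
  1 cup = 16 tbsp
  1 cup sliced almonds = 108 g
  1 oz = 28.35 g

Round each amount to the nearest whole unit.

honey: 588 mL; sliced almonds: 6 tbsp

The original recipe has 283.5 g of powdered sugar, so the scaling factor is 396.9 ÷ 283.5 = 7/5 = 1.4.
honey: 14 fl oz × 7/5 × 30 mL/fl oz = 588 mL
sliced almonds: 30 g × 7/5 ÷ 108 g/cup × 16 tbsp/cup ≈ 6 tbsp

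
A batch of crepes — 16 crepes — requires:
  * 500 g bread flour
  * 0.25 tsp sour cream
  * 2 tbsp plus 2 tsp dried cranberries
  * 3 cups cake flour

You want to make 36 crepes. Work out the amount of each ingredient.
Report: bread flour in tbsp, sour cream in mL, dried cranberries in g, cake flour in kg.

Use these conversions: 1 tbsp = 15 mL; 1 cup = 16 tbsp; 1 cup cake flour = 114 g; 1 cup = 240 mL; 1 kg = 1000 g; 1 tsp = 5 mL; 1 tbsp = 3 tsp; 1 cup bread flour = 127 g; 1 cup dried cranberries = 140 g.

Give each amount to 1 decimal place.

Scaling factor: 36/16 = 9/4 = 2.25.
bread flour: 500 g × 9/4 ÷ 127 g/cup × 16 tbsp/cup ≈ 141.7 tbsp
sour cream: 0.25 tsp × 9/4 × 5 mL/tsp ≈ 2.8 mL
dried cranberries: (2 tbsp + 2 tsp = 8/3 tbsp) × 9/4 ÷ 16 tbsp/cup × 140 g/cup = 52.5 g
cake flour: 3 cup × 9/4 × 114 g/cup ÷ 1000 g/kg ≈ 0.8 kg

bread flour: 141.7 tbsp; sour cream: 2.8 mL; dried cranberries: 52.5 g; cake flour: 0.8 kg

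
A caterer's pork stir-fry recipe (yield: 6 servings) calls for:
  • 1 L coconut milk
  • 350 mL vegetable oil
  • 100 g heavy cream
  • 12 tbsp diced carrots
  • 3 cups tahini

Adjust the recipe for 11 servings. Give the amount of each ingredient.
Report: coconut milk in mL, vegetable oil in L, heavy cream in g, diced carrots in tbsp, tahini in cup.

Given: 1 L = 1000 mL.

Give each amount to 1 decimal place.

Scaling factor: 11/6.
coconut milk: 1 L × 11/6 × 1000 mL/L ≈ 1833.3 mL
vegetable oil: 350 mL × 11/6 ÷ 1000 mL/L ≈ 0.6 L
heavy cream: 100 g × 11/6 ≈ 183.3 g
diced carrots: 12 tbsp × 11/6 = 22.0 tbsp
tahini: 3 cup × 11/6 = 5.5 cup

coconut milk: 1833.3 mL; vegetable oil: 0.6 L; heavy cream: 183.3 g; diced carrots: 22.0 tbsp; tahini: 5.5 cup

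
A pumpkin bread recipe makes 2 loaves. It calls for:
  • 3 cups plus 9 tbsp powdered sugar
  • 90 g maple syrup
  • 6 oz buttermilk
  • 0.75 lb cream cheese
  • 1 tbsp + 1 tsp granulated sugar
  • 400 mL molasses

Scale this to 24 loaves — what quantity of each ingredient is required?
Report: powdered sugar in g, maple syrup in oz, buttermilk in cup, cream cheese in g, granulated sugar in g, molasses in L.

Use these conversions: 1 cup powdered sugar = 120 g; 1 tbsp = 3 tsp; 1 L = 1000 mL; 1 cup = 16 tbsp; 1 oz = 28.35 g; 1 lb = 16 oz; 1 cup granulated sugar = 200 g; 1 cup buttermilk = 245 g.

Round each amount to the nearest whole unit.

Scaling factor: 24/2 = 12.
powdered sugar: (3 cup + 9 tbsp = 3.5625 cup) × 12 × 120 g/cup = 5130 g
maple syrup: 90 g × 12 ÷ 28.35 g/oz ≈ 38 oz
buttermilk: 6 oz × 12 × 28.35 g/oz ÷ 245 g/cup ≈ 8 cup
cream cheese: 0.75 lb × 12 × 16 oz/lb × 28.35 g/oz ≈ 4082 g
granulated sugar: (1 tbsp + 1 tsp = 4/3 tbsp) × 12 ÷ 16 tbsp/cup × 200 g/cup = 200 g
molasses: 400 mL × 12 ÷ 1000 mL/L ≈ 5 L

powdered sugar: 5130 g; maple syrup: 38 oz; buttermilk: 8 cup; cream cheese: 4082 g; granulated sugar: 200 g; molasses: 5 L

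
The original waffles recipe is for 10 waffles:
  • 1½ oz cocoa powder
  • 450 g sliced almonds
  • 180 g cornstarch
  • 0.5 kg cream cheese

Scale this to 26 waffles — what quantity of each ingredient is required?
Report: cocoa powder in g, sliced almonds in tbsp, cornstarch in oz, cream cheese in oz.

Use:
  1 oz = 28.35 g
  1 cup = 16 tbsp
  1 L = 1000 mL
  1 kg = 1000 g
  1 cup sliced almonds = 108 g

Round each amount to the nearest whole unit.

Scaling factor: 26/10 = 13/5 = 2.6.
cocoa powder: 1.5 oz × 13/5 × 28.35 g/oz ≈ 111 g
sliced almonds: 450 g × 13/5 ÷ 108 g/cup × 16 tbsp/cup ≈ 173 tbsp
cornstarch: 180 g × 13/5 ÷ 28.35 g/oz ≈ 17 oz
cream cheese: 0.5 kg × 13/5 × 1000 g/kg ÷ 28.35 g/oz ≈ 46 oz

cocoa powder: 111 g; sliced almonds: 173 tbsp; cornstarch: 17 oz; cream cheese: 46 oz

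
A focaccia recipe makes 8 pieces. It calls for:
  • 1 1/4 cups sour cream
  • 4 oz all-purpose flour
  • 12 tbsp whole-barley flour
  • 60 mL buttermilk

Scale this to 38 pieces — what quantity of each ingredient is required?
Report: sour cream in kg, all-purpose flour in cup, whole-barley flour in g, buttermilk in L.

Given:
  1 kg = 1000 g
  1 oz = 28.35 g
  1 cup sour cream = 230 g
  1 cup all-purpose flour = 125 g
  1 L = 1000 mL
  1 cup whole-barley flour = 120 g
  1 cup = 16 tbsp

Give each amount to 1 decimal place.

sour cream: 1.4 kg; all-purpose flour: 4.3 cup; whole-barley flour: 427.5 g; buttermilk: 0.3 L

Scaling factor: 38/8 = 19/4 = 4.75.
sour cream: 1.25 cup × 19/4 × 230 g/cup ÷ 1000 g/kg ≈ 1.4 kg
all-purpose flour: 4 oz × 19/4 × 28.35 g/oz ÷ 125 g/cup ≈ 4.3 cup
whole-barley flour: 12 tbsp × 19/4 ÷ 16 tbsp/cup × 120 g/cup = 427.5 g
buttermilk: 60 mL × 19/4 ÷ 1000 mL/L ≈ 0.3 L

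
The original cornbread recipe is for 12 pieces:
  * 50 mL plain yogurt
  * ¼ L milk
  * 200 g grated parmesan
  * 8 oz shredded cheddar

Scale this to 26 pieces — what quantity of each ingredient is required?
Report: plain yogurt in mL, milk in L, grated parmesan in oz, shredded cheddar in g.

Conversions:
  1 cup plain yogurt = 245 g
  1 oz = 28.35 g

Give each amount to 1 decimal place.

Scaling factor: 26/12 = 13/6.
plain yogurt: 50 mL × 13/6 ≈ 108.3 mL
milk: 0.25 L × 13/6 ≈ 0.5 L
grated parmesan: 200 g × 13/6 ÷ 28.35 g/oz ≈ 15.3 oz
shredded cheddar: 8 oz × 13/6 × 28.35 g/oz = 491.4 g

plain yogurt: 108.3 mL; milk: 0.5 L; grated parmesan: 15.3 oz; shredded cheddar: 491.4 g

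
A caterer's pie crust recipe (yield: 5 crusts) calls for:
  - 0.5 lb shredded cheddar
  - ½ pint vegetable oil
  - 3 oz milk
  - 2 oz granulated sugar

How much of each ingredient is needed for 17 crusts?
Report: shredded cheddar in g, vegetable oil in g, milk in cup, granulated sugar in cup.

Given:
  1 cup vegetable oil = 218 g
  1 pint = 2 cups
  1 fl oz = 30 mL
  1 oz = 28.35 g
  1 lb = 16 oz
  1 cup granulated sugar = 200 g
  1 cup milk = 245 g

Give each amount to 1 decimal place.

Scaling factor: 17/5 = 3.4.
shredded cheddar: 0.5 lb × 17/5 × 16 oz/lb × 28.35 g/oz ≈ 771.1 g
vegetable oil: 0.5 pint × 17/5 × 2 cup/pint × 218 g/cup = 741.2 g
milk: 3 oz × 17/5 × 28.35 g/oz ÷ 245 g/cup ≈ 1.2 cup
granulated sugar: 2 oz × 17/5 × 28.35 g/oz ÷ 200 g/cup ≈ 1.0 cup

shredded cheddar: 771.1 g; vegetable oil: 741.2 g; milk: 1.2 cup; granulated sugar: 1.0 cup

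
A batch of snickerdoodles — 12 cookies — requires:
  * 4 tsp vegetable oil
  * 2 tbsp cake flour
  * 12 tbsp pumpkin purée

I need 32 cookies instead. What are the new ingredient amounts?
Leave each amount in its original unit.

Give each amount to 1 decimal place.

vegetable oil: 10.7 tsp; cake flour: 5.3 tbsp; pumpkin purée: 32.0 tbsp

Scaling factor: 32/12 = 8/3.
vegetable oil: 4 tsp × 8/3 ≈ 10.7 tsp
cake flour: 2 tbsp × 8/3 ≈ 5.3 tbsp
pumpkin purée: 12 tbsp × 8/3 = 32.0 tbsp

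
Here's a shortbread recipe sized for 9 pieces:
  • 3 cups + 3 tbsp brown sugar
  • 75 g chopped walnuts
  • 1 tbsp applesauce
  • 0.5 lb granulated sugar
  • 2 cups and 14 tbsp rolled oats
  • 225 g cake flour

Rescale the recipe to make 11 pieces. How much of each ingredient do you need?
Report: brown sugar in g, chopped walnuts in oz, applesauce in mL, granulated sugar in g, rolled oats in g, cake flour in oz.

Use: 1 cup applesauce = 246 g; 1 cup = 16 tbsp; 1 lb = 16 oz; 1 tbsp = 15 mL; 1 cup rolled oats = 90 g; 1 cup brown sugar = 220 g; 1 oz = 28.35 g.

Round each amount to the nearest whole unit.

brown sugar: 857 g; chopped walnuts: 3 oz; applesauce: 18 mL; granulated sugar: 277 g; rolled oats: 316 g; cake flour: 10 oz

Scaling factor: 11/9.
brown sugar: (3 cup + 3 tbsp = 3.1875 cup) × 11/9 × 220 g/cup ≈ 857 g
chopped walnuts: 75 g × 11/9 ÷ 28.35 g/oz ≈ 3 oz
applesauce: 1 tbsp × 11/9 × 15 mL/tbsp ≈ 18 mL
granulated sugar: 0.5 lb × 11/9 × 16 oz/lb × 28.35 g/oz ≈ 277 g
rolled oats: (2 cup + 14 tbsp = 2.875 cup) × 11/9 × 90 g/cup ≈ 316 g
cake flour: 225 g × 11/9 ÷ 28.35 g/oz ≈ 10 oz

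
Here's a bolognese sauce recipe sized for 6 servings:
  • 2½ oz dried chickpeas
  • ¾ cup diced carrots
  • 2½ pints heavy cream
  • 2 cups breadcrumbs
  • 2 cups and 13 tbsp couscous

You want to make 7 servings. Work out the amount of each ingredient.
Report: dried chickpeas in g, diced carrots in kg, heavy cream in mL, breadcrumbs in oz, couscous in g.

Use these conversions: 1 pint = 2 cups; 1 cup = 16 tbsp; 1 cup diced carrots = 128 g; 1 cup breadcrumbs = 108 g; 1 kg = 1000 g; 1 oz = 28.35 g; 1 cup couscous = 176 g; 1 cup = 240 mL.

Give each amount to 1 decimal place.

dried chickpeas: 82.7 g; diced carrots: 0.1 kg; heavy cream: 1400.0 mL; breadcrumbs: 8.9 oz; couscous: 577.5 g

Scaling factor: 7/6.
dried chickpeas: 2.5 oz × 7/6 × 28.35 g/oz ≈ 82.7 g
diced carrots: 0.75 cup × 7/6 × 128 g/cup ÷ 1000 g/kg ≈ 0.1 kg
heavy cream: 2.5 pint × 7/6 × 2 cup/pint × 240 mL/cup = 1400.0 mL
breadcrumbs: 2 cup × 7/6 × 108 g/cup ÷ 28.35 g/oz ≈ 8.9 oz
couscous: (2 cup + 13 tbsp = 2.8125 cup) × 7/6 × 176 g/cup = 577.5 g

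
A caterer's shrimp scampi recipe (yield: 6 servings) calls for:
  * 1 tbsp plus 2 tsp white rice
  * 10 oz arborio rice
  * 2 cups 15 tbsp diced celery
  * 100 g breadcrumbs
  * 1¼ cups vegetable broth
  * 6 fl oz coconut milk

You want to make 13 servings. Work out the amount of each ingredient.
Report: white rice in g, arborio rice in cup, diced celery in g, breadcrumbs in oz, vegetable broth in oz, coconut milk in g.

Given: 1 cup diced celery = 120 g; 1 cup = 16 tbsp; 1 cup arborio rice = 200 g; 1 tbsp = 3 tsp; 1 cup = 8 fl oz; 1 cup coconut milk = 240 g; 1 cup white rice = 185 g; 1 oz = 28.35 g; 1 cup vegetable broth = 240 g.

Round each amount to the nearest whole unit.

white rice: 42 g; arborio rice: 3 cup; diced celery: 764 g; breadcrumbs: 8 oz; vegetable broth: 23 oz; coconut milk: 390 g

Scaling factor: 13/6.
white rice: (1 tbsp + 2 tsp = 5/3 tbsp) × 13/6 ÷ 16 tbsp/cup × 185 g/cup ≈ 42 g
arborio rice: 10 oz × 13/6 × 28.35 g/oz ÷ 200 g/cup ≈ 3 cup
diced celery: (2 cup + 15 tbsp = 2.9375 cup) × 13/6 × 120 g/cup ≈ 764 g
breadcrumbs: 100 g × 13/6 ÷ 28.35 g/oz ≈ 8 oz
vegetable broth: 1.25 cup × 13/6 × 240 g/cup ÷ 28.35 g/oz ≈ 23 oz
coconut milk: 6 fl oz × 13/6 ÷ 8 fl oz/cup × 240 g/cup = 390 g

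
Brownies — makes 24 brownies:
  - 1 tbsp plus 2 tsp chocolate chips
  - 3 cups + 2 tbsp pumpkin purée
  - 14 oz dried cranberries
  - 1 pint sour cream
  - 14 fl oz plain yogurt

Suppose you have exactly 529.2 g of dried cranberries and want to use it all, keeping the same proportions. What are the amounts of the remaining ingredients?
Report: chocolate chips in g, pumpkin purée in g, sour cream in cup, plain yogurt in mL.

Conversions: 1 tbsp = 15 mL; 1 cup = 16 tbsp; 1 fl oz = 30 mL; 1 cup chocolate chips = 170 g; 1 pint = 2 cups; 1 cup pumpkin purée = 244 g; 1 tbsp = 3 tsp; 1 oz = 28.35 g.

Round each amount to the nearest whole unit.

chocolate chips: 24 g; pumpkin purée: 1017 g; sour cream: 3 cup; plain yogurt: 560 mL

The original recipe has 396.9 g of dried cranberries, so the scaling factor is 529.2 ÷ 396.9 = 4/3.
chocolate chips: (1 tbsp + 2 tsp = 5/3 tbsp) × 4/3 ÷ 16 tbsp/cup × 170 g/cup ≈ 24 g
pumpkin purée: (3 cup + 2 tbsp = 3.125 cup) × 4/3 × 244 g/cup ≈ 1017 g
sour cream: 1 pint × 4/3 × 2 cup/pint ≈ 3 cup
plain yogurt: 14 fl oz × 4/3 × 30 mL/fl oz = 560 mL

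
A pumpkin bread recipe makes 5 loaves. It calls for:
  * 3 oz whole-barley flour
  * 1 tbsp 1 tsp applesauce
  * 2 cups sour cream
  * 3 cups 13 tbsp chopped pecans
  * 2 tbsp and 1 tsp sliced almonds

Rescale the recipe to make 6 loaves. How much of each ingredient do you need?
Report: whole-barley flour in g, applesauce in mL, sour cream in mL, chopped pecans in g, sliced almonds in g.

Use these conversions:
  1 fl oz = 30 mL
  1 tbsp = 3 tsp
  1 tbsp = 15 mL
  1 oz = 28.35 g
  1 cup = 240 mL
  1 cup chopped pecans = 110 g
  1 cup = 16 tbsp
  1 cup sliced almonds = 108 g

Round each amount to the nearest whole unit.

whole-barley flour: 102 g; applesauce: 24 mL; sour cream: 576 mL; chopped pecans: 503 g; sliced almonds: 19 g

Scaling factor: 6/5 = 1.2.
whole-barley flour: 3 oz × 6/5 × 28.35 g/oz ≈ 102 g
applesauce: (1 tbsp + 1 tsp = 4/3 tbsp) × 6/5 × 15 mL/tbsp = 24 mL
sour cream: 2 cup × 6/5 × 240 mL/cup = 576 mL
chopped pecans: (3 cup + 13 tbsp = 3.8125 cup) × 6/5 × 110 g/cup ≈ 503 g
sliced almonds: (2 tbsp + 1 tsp = 7/3 tbsp) × 6/5 ÷ 16 tbsp/cup × 108 g/cup ≈ 19 g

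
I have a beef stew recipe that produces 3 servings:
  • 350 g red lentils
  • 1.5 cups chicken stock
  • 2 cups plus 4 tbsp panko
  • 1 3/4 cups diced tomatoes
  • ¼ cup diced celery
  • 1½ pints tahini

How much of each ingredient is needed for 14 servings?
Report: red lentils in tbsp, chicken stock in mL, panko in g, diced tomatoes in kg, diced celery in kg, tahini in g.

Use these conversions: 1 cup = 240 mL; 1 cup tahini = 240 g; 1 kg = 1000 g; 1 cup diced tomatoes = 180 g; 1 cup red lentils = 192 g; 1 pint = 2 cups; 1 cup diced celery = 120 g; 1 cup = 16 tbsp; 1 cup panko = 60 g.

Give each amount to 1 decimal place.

Scaling factor: 14/3.
red lentils: 350 g × 14/3 ÷ 192 g/cup × 16 tbsp/cup ≈ 136.1 tbsp
chicken stock: 1.5 cup × 14/3 × 240 mL/cup = 1680.0 mL
panko: (2 cup + 4 tbsp = 2.25 cup) × 14/3 × 60 g/cup = 630.0 g
diced tomatoes: 1.75 cup × 14/3 × 180 g/cup ÷ 1000 g/kg ≈ 1.5 kg
diced celery: 0.25 cup × 14/3 × 120 g/cup ÷ 1000 g/kg ≈ 0.1 kg
tahini: 1.5 pint × 14/3 × 2 cup/pint × 240 g/cup = 3360.0 g

red lentils: 136.1 tbsp; chicken stock: 1680.0 mL; panko: 630.0 g; diced tomatoes: 1.5 kg; diced celery: 0.1 kg; tahini: 3360.0 g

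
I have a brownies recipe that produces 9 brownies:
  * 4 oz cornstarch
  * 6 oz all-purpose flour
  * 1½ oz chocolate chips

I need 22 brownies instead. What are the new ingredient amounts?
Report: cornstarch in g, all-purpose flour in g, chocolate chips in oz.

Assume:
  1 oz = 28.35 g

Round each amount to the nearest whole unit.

cornstarch: 277 g; all-purpose flour: 416 g; chocolate chips: 4 oz

Scaling factor: 22/9.
cornstarch: 4 oz × 22/9 × 28.35 g/oz ≈ 277 g
all-purpose flour: 6 oz × 22/9 × 28.35 g/oz ≈ 416 g
chocolate chips: 1.5 oz × 22/9 ≈ 4 oz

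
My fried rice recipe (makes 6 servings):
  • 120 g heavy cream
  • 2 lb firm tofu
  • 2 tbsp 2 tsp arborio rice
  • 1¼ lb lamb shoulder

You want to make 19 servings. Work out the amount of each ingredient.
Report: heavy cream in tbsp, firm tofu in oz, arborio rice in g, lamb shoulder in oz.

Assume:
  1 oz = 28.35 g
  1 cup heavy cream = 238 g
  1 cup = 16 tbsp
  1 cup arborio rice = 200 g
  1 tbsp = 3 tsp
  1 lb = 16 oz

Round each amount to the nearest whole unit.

Scaling factor: 19/6.
heavy cream: 120 g × 19/6 ÷ 238 g/cup × 16 tbsp/cup ≈ 26 tbsp
firm tofu: 2 lb × 19/6 × 16 oz/lb ≈ 101 oz
arborio rice: (2 tbsp + 2 tsp = 8/3 tbsp) × 19/6 ÷ 16 tbsp/cup × 200 g/cup ≈ 106 g
lamb shoulder: 1.25 lb × 19/6 × 16 oz/lb ≈ 63 oz

heavy cream: 26 tbsp; firm tofu: 101 oz; arborio rice: 106 g; lamb shoulder: 63 oz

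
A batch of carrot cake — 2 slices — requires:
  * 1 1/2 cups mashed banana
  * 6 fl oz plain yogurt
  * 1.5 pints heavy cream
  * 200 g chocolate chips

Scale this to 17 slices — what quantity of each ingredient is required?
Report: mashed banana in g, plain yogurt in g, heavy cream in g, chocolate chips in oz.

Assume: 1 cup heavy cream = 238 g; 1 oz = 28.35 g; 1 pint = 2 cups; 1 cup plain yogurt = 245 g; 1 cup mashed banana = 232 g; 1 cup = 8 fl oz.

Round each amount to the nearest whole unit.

mashed banana: 2958 g; plain yogurt: 1562 g; heavy cream: 6069 g; chocolate chips: 60 oz

Scaling factor: 17/2 = 8.5.
mashed banana: 1.5 cup × 17/2 × 232 g/cup = 2958 g
plain yogurt: 6 fl oz × 17/2 ÷ 8 fl oz/cup × 245 g/cup ≈ 1562 g
heavy cream: 1.5 pint × 17/2 × 2 cup/pint × 238 g/cup = 6069 g
chocolate chips: 200 g × 17/2 ÷ 28.35 g/oz ≈ 60 oz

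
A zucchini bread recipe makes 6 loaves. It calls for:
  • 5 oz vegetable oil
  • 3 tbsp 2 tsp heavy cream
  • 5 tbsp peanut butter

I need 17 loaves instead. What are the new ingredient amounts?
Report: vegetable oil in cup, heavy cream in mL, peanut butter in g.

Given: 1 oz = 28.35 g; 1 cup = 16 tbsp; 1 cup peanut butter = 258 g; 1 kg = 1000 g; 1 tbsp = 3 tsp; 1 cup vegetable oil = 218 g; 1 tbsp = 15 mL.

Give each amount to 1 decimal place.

vegetable oil: 1.8 cup; heavy cream: 155.8 mL; peanut butter: 228.4 g

Scaling factor: 17/6.
vegetable oil: 5 oz × 17/6 × 28.35 g/oz ÷ 218 g/cup ≈ 1.8 cup
heavy cream: (3 tbsp + 2 tsp = 11/3 tbsp) × 17/6 × 15 mL/tbsp ≈ 155.8 mL
peanut butter: 5 tbsp × 17/6 ÷ 16 tbsp/cup × 258 g/cup ≈ 228.4 g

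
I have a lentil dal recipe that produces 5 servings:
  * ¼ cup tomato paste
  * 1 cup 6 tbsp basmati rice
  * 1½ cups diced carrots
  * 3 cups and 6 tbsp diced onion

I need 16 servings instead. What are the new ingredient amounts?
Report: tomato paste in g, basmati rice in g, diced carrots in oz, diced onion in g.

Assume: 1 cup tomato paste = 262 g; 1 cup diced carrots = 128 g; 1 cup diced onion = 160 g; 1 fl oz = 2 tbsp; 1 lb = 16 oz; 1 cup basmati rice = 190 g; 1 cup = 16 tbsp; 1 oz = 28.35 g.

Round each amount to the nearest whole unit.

Scaling factor: 16/5 = 3.2.
tomato paste: 0.25 cup × 16/5 × 262 g/cup ≈ 210 g
basmati rice: (1 cup + 6 tbsp = 1.375 cup) × 16/5 × 190 g/cup = 836 g
diced carrots: 1.5 cup × 16/5 × 128 g/cup ÷ 28.35 g/oz ≈ 22 oz
diced onion: (3 cup + 6 tbsp = 3.375 cup) × 16/5 × 160 g/cup = 1728 g

tomato paste: 210 g; basmati rice: 836 g; diced carrots: 22 oz; diced onion: 1728 g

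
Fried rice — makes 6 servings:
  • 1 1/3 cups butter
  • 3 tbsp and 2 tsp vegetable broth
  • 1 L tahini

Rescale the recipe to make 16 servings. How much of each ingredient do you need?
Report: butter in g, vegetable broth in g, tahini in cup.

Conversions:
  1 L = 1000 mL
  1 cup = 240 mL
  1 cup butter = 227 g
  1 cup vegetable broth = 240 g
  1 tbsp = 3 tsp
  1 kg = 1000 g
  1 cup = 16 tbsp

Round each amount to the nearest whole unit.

Scaling factor: 16/6 = 8/3.
butter: 4/3 cup × 8/3 × 227 g/cup ≈ 807 g
vegetable broth: (3 tbsp + 2 tsp = 11/3 tbsp) × 8/3 ÷ 16 tbsp/cup × 240 g/cup ≈ 147 g
tahini: 1 L × 8/3 × 1000 mL/L ÷ 240 mL/cup ≈ 11 cup

butter: 807 g; vegetable broth: 147 g; tahini: 11 cup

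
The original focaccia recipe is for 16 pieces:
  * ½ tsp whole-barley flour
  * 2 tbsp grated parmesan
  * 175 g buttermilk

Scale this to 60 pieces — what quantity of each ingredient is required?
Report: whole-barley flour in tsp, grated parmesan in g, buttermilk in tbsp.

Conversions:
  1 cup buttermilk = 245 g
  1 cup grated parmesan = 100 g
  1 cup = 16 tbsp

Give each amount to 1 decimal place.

whole-barley flour: 1.9 tsp; grated parmesan: 46.9 g; buttermilk: 42.9 tbsp

Scaling factor: 60/16 = 15/4 = 3.75.
whole-barley flour: 0.5 tsp × 15/4 ≈ 1.9 tsp
grated parmesan: 2 tbsp × 15/4 ÷ 16 tbsp/cup × 100 g/cup ≈ 46.9 g
buttermilk: 175 g × 15/4 ÷ 245 g/cup × 16 tbsp/cup ≈ 42.9 tbsp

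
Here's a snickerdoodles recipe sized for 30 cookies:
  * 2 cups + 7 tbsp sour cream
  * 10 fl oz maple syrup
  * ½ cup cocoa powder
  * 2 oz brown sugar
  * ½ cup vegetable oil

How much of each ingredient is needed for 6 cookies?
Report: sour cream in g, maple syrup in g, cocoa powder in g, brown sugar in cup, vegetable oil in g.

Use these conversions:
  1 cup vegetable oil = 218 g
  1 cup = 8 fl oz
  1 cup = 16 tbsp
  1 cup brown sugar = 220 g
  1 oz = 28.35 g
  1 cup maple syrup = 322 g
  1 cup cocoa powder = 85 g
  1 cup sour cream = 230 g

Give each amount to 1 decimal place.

Scaling factor: 6/30 = 1/5 = 0.2.
sour cream: (2 cup + 7 tbsp = 2.4375 cup) × 1/5 × 230 g/cup ≈ 112.1 g
maple syrup: 10 fl oz × 1/5 ÷ 8 fl oz/cup × 322 g/cup = 80.5 g
cocoa powder: 0.5 cup × 1/5 × 85 g/cup = 8.5 g
brown sugar: 2 oz × 1/5 × 28.35 g/oz ÷ 220 g/cup ≈ 0.1 cup
vegetable oil: 0.5 cup × 1/5 × 218 g/cup = 21.8 g

sour cream: 112.1 g; maple syrup: 80.5 g; cocoa powder: 8.5 g; brown sugar: 0.1 cup; vegetable oil: 21.8 g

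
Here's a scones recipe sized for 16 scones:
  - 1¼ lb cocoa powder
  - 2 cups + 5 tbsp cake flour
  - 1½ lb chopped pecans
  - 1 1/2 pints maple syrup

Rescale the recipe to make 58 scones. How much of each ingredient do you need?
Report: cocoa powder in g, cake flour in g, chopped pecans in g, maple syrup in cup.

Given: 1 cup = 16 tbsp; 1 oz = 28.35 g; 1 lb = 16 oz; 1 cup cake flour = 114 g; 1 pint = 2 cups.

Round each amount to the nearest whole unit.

Scaling factor: 58/16 = 29/8 = 3.625.
cocoa powder: 1.25 lb × 29/8 × 16 oz/lb × 28.35 g/oz ≈ 2055 g
cake flour: (2 cup + 5 tbsp = 2.3125 cup) × 29/8 × 114 g/cup ≈ 956 g
chopped pecans: 1.5 lb × 29/8 × 16 oz/lb × 28.35 g/oz ≈ 2466 g
maple syrup: 1.5 pint × 29/8 × 2 cup/pint ≈ 11 cup

cocoa powder: 2055 g; cake flour: 956 g; chopped pecans: 2466 g; maple syrup: 11 cup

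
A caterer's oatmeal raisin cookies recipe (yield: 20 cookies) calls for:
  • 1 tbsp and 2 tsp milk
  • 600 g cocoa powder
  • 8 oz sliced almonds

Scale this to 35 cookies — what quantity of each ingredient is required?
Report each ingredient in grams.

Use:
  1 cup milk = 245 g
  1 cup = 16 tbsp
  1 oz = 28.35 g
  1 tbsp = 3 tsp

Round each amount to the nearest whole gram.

Scaling factor: 35/20 = 7/4 = 1.75.
milk: (1 tbsp + 2 tsp = 5/3 tbsp) × 7/4 ÷ 16 tbsp/cup × 245 g/cup ≈ 45 g
cocoa powder: 600 g × 7/4 = 1050 g
sliced almonds: 8 oz × 7/4 × 28.35 g/oz ≈ 397 g

milk: 45 g; cocoa powder: 1050 g; sliced almonds: 397 g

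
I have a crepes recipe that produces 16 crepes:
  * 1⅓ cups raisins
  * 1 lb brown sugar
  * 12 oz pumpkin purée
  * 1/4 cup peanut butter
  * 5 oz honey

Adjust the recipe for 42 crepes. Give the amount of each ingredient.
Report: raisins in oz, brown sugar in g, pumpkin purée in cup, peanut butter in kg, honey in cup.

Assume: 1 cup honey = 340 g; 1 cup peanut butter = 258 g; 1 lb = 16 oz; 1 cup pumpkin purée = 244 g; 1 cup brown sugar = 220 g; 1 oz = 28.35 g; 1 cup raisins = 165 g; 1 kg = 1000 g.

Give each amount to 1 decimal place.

raisins: 20.4 oz; brown sugar: 1190.7 g; pumpkin purée: 3.7 cup; peanut butter: 0.2 kg; honey: 1.1 cup

Scaling factor: 42/16 = 21/8 = 2.625.
raisins: 4/3 cup × 21/8 × 165 g/cup ÷ 28.35 g/oz ≈ 20.4 oz
brown sugar: 1 lb × 21/8 × 16 oz/lb × 28.35 g/oz = 1190.7 g
pumpkin purée: 12 oz × 21/8 × 28.35 g/oz ÷ 244 g/cup ≈ 3.7 cup
peanut butter: 0.25 cup × 21/8 × 258 g/cup ÷ 1000 g/kg ≈ 0.2 kg
honey: 5 oz × 21/8 × 28.35 g/oz ÷ 340 g/cup ≈ 1.1 cup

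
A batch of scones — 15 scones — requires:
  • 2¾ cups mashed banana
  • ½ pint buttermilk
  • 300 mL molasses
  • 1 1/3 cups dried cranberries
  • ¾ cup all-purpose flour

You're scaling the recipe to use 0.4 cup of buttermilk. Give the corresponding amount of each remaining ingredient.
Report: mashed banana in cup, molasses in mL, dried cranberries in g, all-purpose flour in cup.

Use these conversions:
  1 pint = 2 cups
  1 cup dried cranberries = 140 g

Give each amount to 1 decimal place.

mashed banana: 1.1 cup; molasses: 120.0 mL; dried cranberries: 74.7 g; all-purpose flour: 0.3 cup

The original recipe has 1 cup of buttermilk, so the scaling factor is 0.4 ÷ 1 = 2/5 = 0.4.
mashed banana: 2.75 cup × 2/5 = 1.1 cup
molasses: 300 mL × 2/5 = 120.0 mL
dried cranberries: 4/3 cup × 2/5 × 140 g/cup ≈ 74.7 g
all-purpose flour: 0.75 cup × 2/5 = 0.3 cup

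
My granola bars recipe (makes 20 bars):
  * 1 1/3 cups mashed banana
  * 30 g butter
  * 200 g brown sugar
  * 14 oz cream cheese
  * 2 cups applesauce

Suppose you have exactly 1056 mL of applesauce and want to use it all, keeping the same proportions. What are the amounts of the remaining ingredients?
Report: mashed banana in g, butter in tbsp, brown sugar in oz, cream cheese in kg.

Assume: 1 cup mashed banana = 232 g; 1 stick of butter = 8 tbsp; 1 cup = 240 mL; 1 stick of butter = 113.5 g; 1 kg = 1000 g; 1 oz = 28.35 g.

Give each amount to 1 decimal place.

mashed banana: 680.5 g; butter: 4.7 tbsp; brown sugar: 15.5 oz; cream cheese: 0.9 kg

The original recipe has 480 mL of applesauce, so the scaling factor is 1056 ÷ 480 = 11/5 = 2.2.
mashed banana: 4/3 cup × 11/5 × 232 g/cup ≈ 680.5 g
butter: 30 g × 11/5 ÷ 113.5 g/stick × 8 tbsp/stick ≈ 4.7 tbsp
brown sugar: 200 g × 11/5 ÷ 28.35 g/oz ≈ 15.5 oz
cream cheese: 14 oz × 11/5 × 28.35 g/oz ÷ 1000 g/kg ≈ 0.9 kg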